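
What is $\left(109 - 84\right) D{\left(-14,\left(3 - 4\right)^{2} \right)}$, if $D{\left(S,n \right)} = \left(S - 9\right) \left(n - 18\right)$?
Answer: $9775$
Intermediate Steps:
$D{\left(S,n \right)} = \left(-18 + n\right) \left(-9 + S\right)$ ($D{\left(S,n \right)} = \left(-9 + S\right) \left(-18 + n\right) = \left(-18 + n\right) \left(-9 + S\right)$)
$\left(109 - 84\right) D{\left(-14,\left(3 - 4\right)^{2} \right)} = \left(109 - 84\right) \left(162 - -252 - 9 \left(3 - 4\right)^{2} - 14 \left(3 - 4\right)^{2}\right) = 25 \left(162 + 252 - 9 \left(-1\right)^{2} - 14 \left(-1\right)^{2}\right) = 25 \left(162 + 252 - 9 - 14\right) = 25 \cdot 391 = 9775$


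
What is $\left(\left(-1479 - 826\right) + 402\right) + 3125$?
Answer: $1222$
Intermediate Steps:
$\left(\left(-1479 - 826\right) + 402\right) + 3125 = \left(-2305 + 402\right) + 3125 = -1903 + 3125 = 1222$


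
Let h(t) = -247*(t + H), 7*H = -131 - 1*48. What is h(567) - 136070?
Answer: -1888620/7 ≈ -2.6980e+5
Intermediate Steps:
H = -179/7 (H = (-131 - 1*48)/7 = (-131 - 48)/7 = (1/7)*(-179) = -179/7 ≈ -25.571)
h(t) = 44213/7 - 247*t (h(t) = -247*(t - 179/7) = -247*(-179/7 + t) = 44213/7 - 247*t)
h(567) - 136070 = (44213/7 - 247*567) - 136070 = (44213/7 - 140049) - 136070 = -936130/7 - 136070 = -1888620/7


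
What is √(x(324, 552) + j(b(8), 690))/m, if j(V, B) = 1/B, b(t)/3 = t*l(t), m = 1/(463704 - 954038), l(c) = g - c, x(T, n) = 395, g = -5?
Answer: -245167*√188060190/345 ≈ -9.7452e+6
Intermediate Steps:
l(c) = -5 - c
m = -1/490334 (m = 1/(-490334) = -1/490334 ≈ -2.0394e-6)
b(t) = 3*t*(-5 - t) (b(t) = 3*(t*(-5 - t)) = 3*t*(-5 - t))
√(x(324, 552) + j(b(8), 690))/m = √(395 + 1/690)/(-1/490334) = √(395 + 1/690)*(-490334) = √(272551/690)*(-490334) = (√188060190/690)*(-490334) = -245167*√188060190/345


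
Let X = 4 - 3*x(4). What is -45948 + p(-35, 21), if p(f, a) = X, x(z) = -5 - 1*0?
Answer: -45929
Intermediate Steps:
x(z) = -5 (x(z) = -5 + 0 = -5)
X = 19 (X = 4 - 3*(-5) = 4 + 15 = 19)
p(f, a) = 19
-45948 + p(-35, 21) = -45948 + 19 = -45929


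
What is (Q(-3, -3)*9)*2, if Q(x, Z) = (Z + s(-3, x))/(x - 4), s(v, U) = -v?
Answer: 0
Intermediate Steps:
Q(x, Z) = (3 + Z)/(-4 + x) (Q(x, Z) = (Z - 1*(-3))/(x - 4) = (Z + 3)/(-4 + x) = (3 + Z)/(-4 + x))
(Q(-3, -3)*9)*2 = (((3 - 3)/(-4 - 3))*9)*2 = ((0/(-7))*9)*2 = (-⅐*0*9)*2 = (0*9)*2 = 0*2 = 0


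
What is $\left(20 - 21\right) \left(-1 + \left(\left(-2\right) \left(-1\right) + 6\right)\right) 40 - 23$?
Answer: $-303$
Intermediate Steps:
$\left(20 - 21\right) \left(-1 + \left(\left(-2\right) \left(-1\right) + 6\right)\right) 40 - 23 = - (-1 + \left(2 + 6\right)) 40 - 23 = - (-1 + 8) 40 - 23 = \left(-1\right) 7 \cdot 40 - 23 = \left(-7\right) 40 - 23 = -280 - 23 = -303$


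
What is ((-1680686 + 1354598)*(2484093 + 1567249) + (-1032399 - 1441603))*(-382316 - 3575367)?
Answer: 5228481096474424934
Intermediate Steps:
((-1680686 + 1354598)*(2484093 + 1567249) + (-1032399 - 1441603))*(-382316 - 3575367) = (-326088*4051342 - 2474002)*(-3957683) = (-1321094010096 - 2474002)*(-3957683) = -1321096484098*(-3957683) = 5228481096474424934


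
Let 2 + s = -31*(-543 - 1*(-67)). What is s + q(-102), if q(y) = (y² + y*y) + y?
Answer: 35460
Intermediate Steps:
q(y) = y + 2*y² (q(y) = (y² + y²) + y = 2*y² + y = y + 2*y²)
s = 14754 (s = -2 - 31*(-543 - 1*(-67)) = -2 - 31*(-543 + 67) = -2 - 31*(-476) = -2 + 14756 = 14754)
s + q(-102) = 14754 - 102*(1 + 2*(-102)) = 14754 - 102*(1 - 204) = 14754 - 102*(-203) = 14754 + 20706 = 35460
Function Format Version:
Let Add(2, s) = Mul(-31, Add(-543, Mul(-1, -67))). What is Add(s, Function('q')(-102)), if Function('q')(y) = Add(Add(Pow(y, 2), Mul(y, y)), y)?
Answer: 35460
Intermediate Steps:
Function('q')(y) = Add(y, Mul(2, Pow(y, 2))) (Function('q')(y) = Add(Add(Pow(y, 2), Pow(y, 2)), y) = Add(Mul(2, Pow(y, 2)), y) = Add(y, Mul(2, Pow(y, 2))))
s = 14754 (s = Add(-2, Mul(-31, Add(-543, Mul(-1, -67)))) = Add(-2, Mul(-31, Add(-543, 67))) = Add(-2, Mul(-31, -476)) = Add(-2, 14756) = 14754)
Add(s, Function('q')(-102)) = Add(14754, Mul(-102, Add(1, Mul(2, -102)))) = Add(14754, Mul(-102, Add(1, -204))) = Add(14754, Mul(-102, -203)) = Add(14754, 20706) = 35460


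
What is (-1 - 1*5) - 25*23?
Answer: -581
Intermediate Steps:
(-1 - 1*5) - 25*23 = (-1 - 5) - 575 = -6 - 575 = -581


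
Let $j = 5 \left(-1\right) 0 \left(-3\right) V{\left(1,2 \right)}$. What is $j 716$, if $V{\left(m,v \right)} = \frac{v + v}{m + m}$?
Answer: $0$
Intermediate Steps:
$V{\left(m,v \right)} = \frac{v}{m}$ ($V{\left(m,v \right)} = \frac{2 v}{2 m} = 2 v \frac{1}{2 m} = \frac{v}{m}$)
$j = 0$ ($j = 5 \left(-1\right) 0 \left(-3\right) \frac{2}{1} = 5 \cdot 0 \left(-3\right) 2 \cdot 1 = 5 \cdot 0 \cdot 2 = 0 \cdot 2 = 0$)
$j 716 = 0 \cdot 716 = 0$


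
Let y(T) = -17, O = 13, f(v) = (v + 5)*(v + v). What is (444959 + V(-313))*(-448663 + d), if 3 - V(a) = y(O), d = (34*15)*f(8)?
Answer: -152442240757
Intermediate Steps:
f(v) = 2*v*(5 + v) (f(v) = (5 + v)*(2*v) = 2*v*(5 + v))
d = 106080 (d = (34*15)*(2*8*(5 + 8)) = 510*(2*8*13) = 510*208 = 106080)
V(a) = 20 (V(a) = 3 - 1*(-17) = 3 + 17 = 20)
(444959 + V(-313))*(-448663 + d) = (444959 + 20)*(-448663 + 106080) = 444979*(-342583) = -152442240757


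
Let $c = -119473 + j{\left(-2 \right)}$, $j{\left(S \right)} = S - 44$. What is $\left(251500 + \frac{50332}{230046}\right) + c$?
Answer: $\frac{15180875729}{115023} \approx 1.3198 \cdot 10^{5}$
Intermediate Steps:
$j{\left(S \right)} = -44 + S$ ($j{\left(S \right)} = S - 44 = -44 + S$)
$c = -119519$ ($c = -119473 - 46 = -119519$)
$\left(251500 + \frac{50332}{230046}\right) + c = \left(251500 + \frac{50332}{230046}\right) - 119519 = \left(251500 + 50332 \cdot \frac{1}{230046}\right) - 119519 = \left(251500 + \frac{25166}{115023}\right) - 119519 = \frac{28928309666}{115023} - 119519 = \frac{15180875729}{115023}$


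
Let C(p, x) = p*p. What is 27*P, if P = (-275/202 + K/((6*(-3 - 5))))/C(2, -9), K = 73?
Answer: -125757/6464 ≈ -19.455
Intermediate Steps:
C(p, x) = p**2
P = -13973/19392 (P = (-275/202 + 73/((6*(-3 - 5))))/(2**2) = (-275*1/202 + 73/((6*(-8))))/4 = (-275/202 + 73/(-48))*(1/4) = (-275/202 + 73*(-1/48))*(1/4) = (-275/202 - 73/48)*(1/4) = -13973/4848*1/4 = -13973/19392 ≈ -0.72055)
27*P = 27*(-13973/19392) = -125757/6464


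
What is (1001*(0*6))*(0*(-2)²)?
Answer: 0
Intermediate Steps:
(1001*(0*6))*(0*(-2)²) = (1001*0)*(0*4) = 0*0 = 0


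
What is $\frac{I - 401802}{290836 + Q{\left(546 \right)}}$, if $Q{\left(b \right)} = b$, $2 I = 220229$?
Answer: $- \frac{44875}{44828} \approx -1.001$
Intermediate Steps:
$I = \frac{220229}{2}$ ($I = \frac{1}{2} \cdot 220229 = \frac{220229}{2} \approx 1.1011 \cdot 10^{5}$)
$\frac{I - 401802}{290836 + Q{\left(546 \right)}} = \frac{\frac{220229}{2} - 401802}{290836 + 546} = - \frac{583375}{2 \cdot 291382} = \left(- \frac{583375}{2}\right) \frac{1}{291382} = - \frac{44875}{44828}$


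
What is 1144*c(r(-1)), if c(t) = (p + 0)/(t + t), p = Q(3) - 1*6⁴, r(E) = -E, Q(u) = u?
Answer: -739596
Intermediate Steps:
p = -1293 (p = 3 - 1*6⁴ = 3 - 1*1296 = 3 - 1296 = -1293)
c(t) = -1293/(2*t) (c(t) = (-1293 + 0)/(t + t) = -1293*1/(2*t) = -1293/(2*t))
1144*c(r(-1)) = 1144*(-1293/(2*((-1*(-1))))) = 1144*(-1293/2/1) = 1144*(-1293/2*1) = 1144*(-1293/2) = -739596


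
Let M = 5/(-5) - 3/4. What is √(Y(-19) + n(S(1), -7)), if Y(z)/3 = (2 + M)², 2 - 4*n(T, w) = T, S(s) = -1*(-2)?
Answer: √3/4 ≈ 0.43301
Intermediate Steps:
M = -7/4 (M = 5*(-⅕) - 3*¼ = -1 - ¾ = -7/4 ≈ -1.7500)
S(s) = 2
n(T, w) = ½ - T/4
Y(z) = 3/16 (Y(z) = 3*(2 - 7/4)² = 3*(¼)² = 3*(1/16) = 3/16)
√(Y(-19) + n(S(1), -7)) = √(3/16 + (½ - ¼*2)) = √(3/16 + (½ - ½)) = √(3/16 + 0) = √(3/16) = √3/4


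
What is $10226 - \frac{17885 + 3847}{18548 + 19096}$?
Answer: $\frac{32077151}{3137} \approx 10225.0$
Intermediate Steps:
$10226 - \frac{17885 + 3847}{18548 + 19096} = 10226 - \frac{21732}{37644} = 10226 - 21732 \cdot \frac{1}{37644} = 10226 - \frac{1811}{3137} = \frac{32077151}{3137}$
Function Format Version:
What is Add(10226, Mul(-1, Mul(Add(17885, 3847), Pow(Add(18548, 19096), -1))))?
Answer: Rational(32077151, 3137) ≈ 10225.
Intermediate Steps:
Add(10226, Mul(-1, Mul(Add(17885, 3847), Pow(Add(18548, 19096), -1)))) = Add(10226, Mul(-1, Mul(21732, Pow(37644, -1)))) = Add(10226, Mul(-1, Mul(21732, Rational(1, 37644)))) = Add(10226, Mul(-1, Rational(1811, 3137))) = Add(10226, Rational(-1811, 3137)) = Rational(32077151, 3137)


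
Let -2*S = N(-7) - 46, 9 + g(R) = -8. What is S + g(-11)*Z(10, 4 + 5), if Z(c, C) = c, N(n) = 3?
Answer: -297/2 ≈ -148.50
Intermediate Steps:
g(R) = -17 (g(R) = -9 - 8 = -17)
S = 43/2 (S = -(3 - 46)/2 = -½*(-43) = 43/2 ≈ 21.500)
S + g(-11)*Z(10, 4 + 5) = 43/2 - 17*10 = 43/2 - 170 = -297/2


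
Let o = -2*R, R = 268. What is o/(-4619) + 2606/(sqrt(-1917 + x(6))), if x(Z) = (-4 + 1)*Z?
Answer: 536/4619 - 2606*I*sqrt(215)/645 ≈ 0.11604 - 59.243*I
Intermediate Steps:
x(Z) = -3*Z
o = -536 (o = -2*268 = -536)
o/(-4619) + 2606/(sqrt(-1917 + x(6))) = -536/(-4619) + 2606/(sqrt(-1917 - 3*6)) = -536*(-1/4619) + 2606/(sqrt(-1917 - 18)) = 536/4619 + 2606/(sqrt(-1935)) = 536/4619 + 2606/((3*I*sqrt(215))) = 536/4619 + 2606*(-I*sqrt(215)/645) = 536/4619 - 2606*I*sqrt(215)/645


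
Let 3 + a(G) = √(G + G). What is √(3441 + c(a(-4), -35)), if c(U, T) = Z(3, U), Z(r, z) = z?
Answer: √(3438 + 2*I*√2) ≈ 58.634 + 0.0241*I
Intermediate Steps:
a(G) = -3 + √2*√G (a(G) = -3 + √(G + G) = -3 + √(2*G) = -3 + √2*√G)
c(U, T) = U
√(3441 + c(a(-4), -35)) = √(3441 + (-3 + √2*√(-4))) = √(3441 + (-3 + √2*(2*I))) = √(3441 + (-3 + 2*I*√2)) = √(3438 + 2*I*√2)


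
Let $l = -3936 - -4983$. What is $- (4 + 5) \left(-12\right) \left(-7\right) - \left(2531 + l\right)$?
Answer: $-4334$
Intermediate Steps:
$l = 1047$ ($l = -3936 + 4983 = 1047$)
$- (4 + 5) \left(-12\right) \left(-7\right) - \left(2531 + l\right) = - (4 + 5) \left(-12\right) \left(-7\right) - \left(2531 + 1047\right) = \left(-1\right) 9 \left(-12\right) \left(-7\right) - 3578 = \left(-9\right) \left(-12\right) \left(-7\right) - 3578 = 108 \left(-7\right) - 3578 = -756 - 3578 = -4334$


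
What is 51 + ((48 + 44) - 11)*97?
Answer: 7908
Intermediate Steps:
51 + ((48 + 44) - 11)*97 = 51 + (92 - 11)*97 = 51 + 81*97 = 51 + 7857 = 7908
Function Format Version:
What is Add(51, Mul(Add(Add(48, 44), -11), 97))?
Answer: 7908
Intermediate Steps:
Add(51, Mul(Add(Add(48, 44), -11), 97)) = Add(51, Mul(Add(92, -11), 97)) = Add(51, Mul(81, 97)) = Add(51, 7857) = 7908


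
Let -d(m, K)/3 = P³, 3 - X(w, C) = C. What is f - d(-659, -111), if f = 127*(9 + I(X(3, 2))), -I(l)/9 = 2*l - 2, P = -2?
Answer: 1119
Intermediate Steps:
X(w, C) = 3 - C
I(l) = 18 - 18*l (I(l) = -9*(2*l - 2) = -9*(-2 + 2*l) = 18 - 18*l)
d(m, K) = 24 (d(m, K) = -3*(-2)³ = -3*(-8) = 24)
f = 1143 (f = 127*(9 + (18 - 18*(3 - 1*2))) = 127*(9 + (18 - 18*(3 - 2))) = 127*(9 + (18 - 18*1)) = 127*(9 + (18 - 18)) = 127*(9 + 0) = 127*9 = 1143)
f - d(-659, -111) = 1143 - 1*24 = 1143 - 24 = 1119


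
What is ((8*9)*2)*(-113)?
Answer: -16272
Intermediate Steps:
((8*9)*2)*(-113) = (72*2)*(-113) = 144*(-113) = -16272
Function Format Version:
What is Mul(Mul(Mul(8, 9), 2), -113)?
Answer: -16272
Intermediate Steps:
Mul(Mul(Mul(8, 9), 2), -113) = Mul(Mul(72, 2), -113) = Mul(144, -113) = -16272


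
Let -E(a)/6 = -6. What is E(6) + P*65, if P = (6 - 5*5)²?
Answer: 23501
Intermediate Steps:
E(a) = 36 (E(a) = -6*(-6) = 36)
P = 361 (P = (6 - 25)² = (-19)² = 361)
E(6) + P*65 = 36 + 361*65 = 36 + 23465 = 23501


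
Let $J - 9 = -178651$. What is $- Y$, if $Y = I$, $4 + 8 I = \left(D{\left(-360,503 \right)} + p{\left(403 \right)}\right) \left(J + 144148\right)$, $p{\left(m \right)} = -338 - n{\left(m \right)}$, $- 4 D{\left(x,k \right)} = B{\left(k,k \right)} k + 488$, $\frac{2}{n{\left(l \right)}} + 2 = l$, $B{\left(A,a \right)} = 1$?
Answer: $- \frac{16204432889}{6416} \approx -2.5256 \cdot 10^{6}$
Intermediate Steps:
$J = -178642$ ($J = 9 - 178651 = -178642$)
$n{\left(l \right)} = \frac{2}{-2 + l}$
$D{\left(x,k \right)} = -122 - \frac{k}{4}$ ($D{\left(x,k \right)} = - \frac{1 k + 488}{4} = - \frac{k + 488}{4} = - \frac{488 + k}{4} = -122 - \frac{k}{4}$)
$p{\left(m \right)} = -338 - \frac{2}{-2 + m}$
$I = \frac{16204432889}{6416}$ ($I = - \frac{1}{2} + \frac{\left(\left(-122 - \frac{503}{4}\right) + \frac{2 \left(337 - 68107\right)}{-2 + 403}\right) \left(-178642 + 144148\right)}{8} = - \frac{1}{2} + \frac{\left(\left(-122 - \frac{503}{4}\right) + \frac{2 \left(337 - 68107\right)}{401}\right) \left(-34494\right)}{8} = - \frac{1}{2} + \frac{\left(- \frac{991}{4} + 2 \cdot \frac{1}{401} \left(-67770\right)\right) \left(-34494\right)}{8} = - \frac{1}{2} + \frac{\left(- \frac{991}{4} - \frac{135540}{401}\right) \left(-34494\right)}{8} = - \frac{1}{2} + \frac{\left(- \frac{939551}{1604}\right) \left(-34494\right)}{8} = - \frac{1}{2} + \frac{1}{8} \cdot \frac{16204436097}{802} = - \frac{1}{2} + \frac{16204436097}{6416} = \frac{16204432889}{6416} \approx 2.5256 \cdot 10^{6}$)
$Y = \frac{16204432889}{6416} \approx 2.5256 \cdot 10^{6}$
$- Y = \left(-1\right) \frac{16204432889}{6416} = - \frac{16204432889}{6416}$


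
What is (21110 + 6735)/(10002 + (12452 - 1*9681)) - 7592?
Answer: -96944771/12773 ≈ -7589.8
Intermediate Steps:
(21110 + 6735)/(10002 + (12452 - 1*9681)) - 7592 = 27845/(10002 + (12452 - 9681)) - 7592 = 27845/(10002 + 2771) - 7592 = 27845/12773 - 7592 = -96944771/12773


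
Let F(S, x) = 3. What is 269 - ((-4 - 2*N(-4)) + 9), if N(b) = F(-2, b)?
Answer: 270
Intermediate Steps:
N(b) = 3
269 - ((-4 - 2*N(-4)) + 9) = 269 - ((-4 - 2*3) + 9) = 269 - ((-4 - 6) + 9) = 269 - (-10 + 9) = 269 - 1*(-1) = 269 + 1 = 270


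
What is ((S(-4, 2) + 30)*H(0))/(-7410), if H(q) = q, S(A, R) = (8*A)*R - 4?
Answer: 0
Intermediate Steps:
S(A, R) = -4 + 8*A*R (S(A, R) = 8*A*R - 4 = -4 + 8*A*R)
((S(-4, 2) + 30)*H(0))/(-7410) = (((-4 + 8*(-4)*2) + 30)*0)/(-7410) = (((-4 - 64) + 30)*0)*(-1/7410) = ((-68 + 30)*0)*(-1/7410) = -38*0*(-1/7410) = 0*(-1/7410) = 0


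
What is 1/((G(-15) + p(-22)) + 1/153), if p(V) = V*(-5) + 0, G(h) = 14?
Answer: 153/18973 ≈ 0.0080641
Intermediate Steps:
p(V) = -5*V (p(V) = -5*V + 0 = -5*V)
1/((G(-15) + p(-22)) + 1/153) = 1/((14 - 5*(-22)) + 1/153) = 1/((14 + 110) + 1/153) = 1/(124 + 1/153) = 1/(18973/153) = 153/18973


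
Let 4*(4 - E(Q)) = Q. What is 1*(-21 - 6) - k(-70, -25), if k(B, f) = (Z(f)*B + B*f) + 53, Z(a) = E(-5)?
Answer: -2925/2 ≈ -1462.5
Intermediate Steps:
E(Q) = 4 - Q/4
Z(a) = 21/4 (Z(a) = 4 - 1/4*(-5) = 4 + 5/4 = 21/4)
k(B, f) = 53 + 21*B/4 + B*f (k(B, f) = (21*B/4 + B*f) + 53 = 53 + 21*B/4 + B*f)
1*(-21 - 6) - k(-70, -25) = 1*(-21 - 6) - (53 + (21/4)*(-70) - 70*(-25)) = 1*(-27) - (53 - 735/2 + 1750) = -27 - 1*2871/2 = -27 - 2871/2 = -2925/2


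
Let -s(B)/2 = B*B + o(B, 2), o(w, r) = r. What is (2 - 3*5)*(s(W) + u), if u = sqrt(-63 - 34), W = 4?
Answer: 468 - 13*I*sqrt(97) ≈ 468.0 - 128.04*I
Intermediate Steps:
u = I*sqrt(97) (u = sqrt(-97) = I*sqrt(97) ≈ 9.8489*I)
s(B) = -4 - 2*B**2 (s(B) = -2*(B*B + 2) = -2*(B**2 + 2) = -2*(2 + B**2) = -4 - 2*B**2)
(2 - 3*5)*(s(W) + u) = (2 - 3*5)*((-4 - 2*4**2) + I*sqrt(97)) = (2 - 15)*((-4 - 2*16) + I*sqrt(97)) = -13*((-4 - 32) + I*sqrt(97)) = -13*(-36 + I*sqrt(97)) = 468 - 13*I*sqrt(97)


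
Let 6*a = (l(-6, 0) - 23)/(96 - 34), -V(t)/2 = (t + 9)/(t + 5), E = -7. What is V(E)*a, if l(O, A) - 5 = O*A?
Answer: -3/31 ≈ -0.096774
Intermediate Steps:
l(O, A) = 5 + A*O (l(O, A) = 5 + O*A = 5 + A*O)
V(t) = -2*(9 + t)/(5 + t) (V(t) = -2*(t + 9)/(t + 5) = -2*(9 + t)/(5 + t))
a = -3/62 (a = (((5 + 0*(-6)) - 23)/(96 - 34))/6 = (((5 + 0) - 23)/62)/6 = ((5 - 23)*(1/62))/6 = (-18*1/62)/6 = (⅙)*(-9/31) = -3/62 ≈ -0.048387)
V(E)*a = (2*(-9 - 1*(-7))/(5 - 7))*(-3/62) = (2*(-9 + 7)/(-2))*(-3/62) = (2*(-½)*(-2))*(-3/62) = 2*(-3/62) = -3/31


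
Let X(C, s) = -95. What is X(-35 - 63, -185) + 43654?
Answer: 43559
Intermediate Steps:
X(-35 - 63, -185) + 43654 = -95 + 43654 = 43559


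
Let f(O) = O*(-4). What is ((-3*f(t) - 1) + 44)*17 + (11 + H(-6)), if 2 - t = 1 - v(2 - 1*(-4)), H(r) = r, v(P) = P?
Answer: 2164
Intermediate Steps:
t = 7 (t = 2 - (1 - (2 - 1*(-4))) = 2 - (1 - (2 + 4)) = 2 - (1 - 1*6) = 2 - (1 - 6) = 2 - 1*(-5) = 2 + 5 = 7)
f(O) = -4*O
((-3*f(t) - 1) + 44)*17 + (11 + H(-6)) = ((-(-12)*7 - 1) + 44)*17 + (11 - 6) = ((-3*(-28) - 1) + 44)*17 + 5 = ((84 - 1) + 44)*17 + 5 = (83 + 44)*17 + 5 = 127*17 + 5 = 2159 + 5 = 2164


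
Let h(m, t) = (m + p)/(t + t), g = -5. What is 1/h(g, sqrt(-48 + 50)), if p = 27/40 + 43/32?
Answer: -320*sqrt(2)/477 ≈ -0.94874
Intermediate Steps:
p = 323/160 (p = 27*(1/40) + 43*(1/32) = 27/40 + 43/32 = 323/160 ≈ 2.0187)
h(m, t) = (323/160 + m)/(2*t) (h(m, t) = (m + 323/160)/(t + t) = (323/160 + m)/((2*t)) = (323/160 + m)*(1/(2*t)) = (323/160 + m)/(2*t))
1/h(g, sqrt(-48 + 50)) = 1/((323 + 160*(-5))/(320*(sqrt(-48 + 50)))) = 1/((323 - 800)/(320*(sqrt(2)))) = 1/((1/320)*(sqrt(2)/2)*(-477)) = 1/(-477*sqrt(2)/640) = -320*sqrt(2)/477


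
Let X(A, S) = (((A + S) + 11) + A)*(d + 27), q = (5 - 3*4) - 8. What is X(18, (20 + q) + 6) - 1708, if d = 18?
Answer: 902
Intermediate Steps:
q = -15 (q = (5 - 12) - 8 = -7 - 8 = -15)
X(A, S) = 495 + 45*S + 90*A (X(A, S) = (((A + S) + 11) + A)*(18 + 27) = ((11 + A + S) + A)*45 = (11 + S + 2*A)*45 = 495 + 45*S + 90*A)
X(18, (20 + q) + 6) - 1708 = (495 + 45*((20 - 15) + 6) + 90*18) - 1708 = (495 + 45*(5 + 6) + 1620) - 1708 = (495 + 45*11 + 1620) - 1708 = (495 + 495 + 1620) - 1708 = 2610 - 1708 = 902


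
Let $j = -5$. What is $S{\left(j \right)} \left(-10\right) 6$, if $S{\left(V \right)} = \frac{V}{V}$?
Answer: $-60$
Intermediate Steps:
$S{\left(V \right)} = 1$
$S{\left(j \right)} \left(-10\right) 6 = 1 \left(-10\right) 6 = \left(-10\right) 6 = -60$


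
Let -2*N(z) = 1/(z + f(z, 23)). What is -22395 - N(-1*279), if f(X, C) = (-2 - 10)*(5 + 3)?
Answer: -16796251/750 ≈ -22395.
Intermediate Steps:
f(X, C) = -96 (f(X, C) = -12*8 = -96)
N(z) = -1/(2*(-96 + z)) (N(z) = -1/(2*(z - 96)) = -1/(2*(-96 + z)))
-22395 - N(-1*279) = -22395 - (-1)/(-192 + 2*(-1*279)) = -22395 - (-1)/(-192 + 2*(-279)) = -22395 - (-1)/(-192 - 558) = -22395 - (-1)/(-750) = -22395 - (-1)*(-1)/750 = -22395 - 1*1/750 = -22395 - 1/750 = -16796251/750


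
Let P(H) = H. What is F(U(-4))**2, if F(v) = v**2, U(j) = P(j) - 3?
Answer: 2401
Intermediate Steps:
U(j) = -3 + j (U(j) = j - 3 = -3 + j)
F(U(-4))**2 = ((-3 - 4)**2)**2 = ((-7)**2)**2 = 49**2 = 2401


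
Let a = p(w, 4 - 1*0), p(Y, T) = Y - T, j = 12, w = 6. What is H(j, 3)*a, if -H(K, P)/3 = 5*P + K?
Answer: -162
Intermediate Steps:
H(K, P) = -15*P - 3*K (H(K, P) = -3*(5*P + K) = -3*(K + 5*P) = -15*P - 3*K)
a = 2 (a = 6 - (4 - 1*0) = 6 - (4 + 0) = 6 - 1*4 = 6 - 4 = 2)
H(j, 3)*a = (-15*3 - 3*12)*2 = (-45 - 36)*2 = -81*2 = -162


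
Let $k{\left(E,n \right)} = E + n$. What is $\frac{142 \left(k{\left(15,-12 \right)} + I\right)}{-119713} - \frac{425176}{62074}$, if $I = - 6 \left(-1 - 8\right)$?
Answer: $- \frac{25700760722}{3715532381} \approx -6.9171$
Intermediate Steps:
$I = 54$ ($I = \left(-6\right) \left(-9\right) = 54$)
$\frac{142 \left(k{\left(15,-12 \right)} + I\right)}{-119713} - \frac{425176}{62074} = \frac{142 \left(\left(15 - 12\right) + 54\right)}{-119713} - \frac{425176}{62074} = 142 \left(3 + 54\right) \left(- \frac{1}{119713}\right) - \frac{212588}{31037} = 142 \cdot 57 \left(- \frac{1}{119713}\right) - \frac{212588}{31037} = 8094 \left(- \frac{1}{119713}\right) - \frac{212588}{31037} = - \frac{8094}{119713} - \frac{212588}{31037} = - \frac{25700760722}{3715532381}$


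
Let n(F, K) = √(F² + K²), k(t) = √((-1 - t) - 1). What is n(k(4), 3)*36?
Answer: 36*√3 ≈ 62.354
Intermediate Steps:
k(t) = √(-2 - t)
n(k(4), 3)*36 = √((√(-2 - 1*4))² + 3²)*36 = √((√(-2 - 4))² + 9)*36 = √((√(-6))² + 9)*36 = √((I*√6)² + 9)*36 = √(-6 + 9)*36 = √3*36 = 36*√3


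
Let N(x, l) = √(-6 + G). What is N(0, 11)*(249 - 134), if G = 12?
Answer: 115*√6 ≈ 281.69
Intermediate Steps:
N(x, l) = √6 (N(x, l) = √(-6 + 12) = √6)
N(0, 11)*(249 - 134) = √6*(249 - 134) = √6*115 = 115*√6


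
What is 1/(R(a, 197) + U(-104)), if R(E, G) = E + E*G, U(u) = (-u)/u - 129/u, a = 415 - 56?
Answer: 104/7392553 ≈ 1.4068e-5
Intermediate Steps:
a = 359
U(u) = -1 - 129/u
1/(R(a, 197) + U(-104)) = 1/(359*(1 + 197) + (-129 - 1*(-104))/(-104)) = 1/(359*198 - (-129 + 104)/104) = 1/(71082 - 1/104*(-25)) = 1/(71082 + 25/104) = 1/(7392553/104) = 104/7392553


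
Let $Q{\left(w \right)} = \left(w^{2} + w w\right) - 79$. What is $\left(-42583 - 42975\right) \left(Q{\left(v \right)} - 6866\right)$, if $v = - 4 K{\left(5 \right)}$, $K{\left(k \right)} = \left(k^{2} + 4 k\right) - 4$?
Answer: $-4008135626$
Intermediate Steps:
$K{\left(k \right)} = -4 + k^{2} + 4 k$
$v = -164$ ($v = - 4 \left(-4 + 5^{2} + 4 \cdot 5\right) = - 4 \left(-4 + 25 + 20\right) = \left(-4\right) 41 = -164$)
$Q{\left(w \right)} = -79 + 2 w^{2}$ ($Q{\left(w \right)} = \left(w^{2} + w^{2}\right) - 79 = 2 w^{2} - 79 = -79 + 2 w^{2}$)
$\left(-42583 - 42975\right) \left(Q{\left(v \right)} - 6866\right) = \left(-42583 - 42975\right) \left(\left(-79 + 2 \left(-164\right)^{2}\right) - 6866\right) = - 85558 \left(\left(-79 + 2 \cdot 26896\right) - 6866\right) = - 85558 \left(\left(-79 + 53792\right) - 6866\right) = - 85558 \left(53713 - 6866\right) = \left(-85558\right) 46847 = -4008135626$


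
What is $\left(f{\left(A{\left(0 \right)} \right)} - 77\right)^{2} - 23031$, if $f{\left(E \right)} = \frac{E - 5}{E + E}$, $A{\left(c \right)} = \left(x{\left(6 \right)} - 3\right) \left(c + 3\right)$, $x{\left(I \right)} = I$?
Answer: $- \frac{1388030}{81} \approx -17136.0$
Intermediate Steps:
$A{\left(c \right)} = 9 + 3 c$ ($A{\left(c \right)} = \left(6 - 3\right) \left(c + 3\right) = 3 \left(3 + c\right) = 9 + 3 c$)
$f{\left(E \right)} = \frac{-5 + E}{2 E}$
$\left(f{\left(A{\left(0 \right)} \right)} - 77\right)^{2} - 23031 = \left(\frac{-5 + \left(9 + 3 \cdot 0\right)}{2 \left(9 + 3 \cdot 0\right)} - 77\right)^{2} - 23031 = \left(\frac{-5 + \left(9 + 0\right)}{2 \left(9 + 0\right)} - 77\right)^{2} - 23031 = \left(\frac{-5 + 9}{2 \cdot 9} - 77\right)^{2} - 23031 = \left(\frac{1}{2} \cdot \frac{1}{9} \cdot 4 - 77\right)^{2} - 23031 = \left(\frac{2}{9} - 77\right)^{2} - 23031 = \left(- \frac{691}{9}\right)^{2} - 23031 = \frac{477481}{81} - 23031 = - \frac{1388030}{81}$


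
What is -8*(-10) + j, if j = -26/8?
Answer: 307/4 ≈ 76.750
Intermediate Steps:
j = -13/4 (j = -26*⅛ = -13/4 ≈ -3.2500)
-8*(-10) + j = -8*(-10) - 13/4 = 80 - 13/4 = 307/4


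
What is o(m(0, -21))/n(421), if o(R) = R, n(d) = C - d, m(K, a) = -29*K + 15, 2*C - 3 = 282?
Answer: -30/557 ≈ -0.053860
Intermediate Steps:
C = 285/2 (C = 3/2 + (½)*282 = 3/2 + 141 = 285/2 ≈ 142.50)
m(K, a) = 15 - 29*K
n(d) = 285/2 - d
o(m(0, -21))/n(421) = (15 - 29*0)/(285/2 - 1*421) = (15 + 0)/(285/2 - 421) = 15/(-557/2) = 15*(-2/557) = -30/557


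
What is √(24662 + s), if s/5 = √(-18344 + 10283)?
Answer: √(24662 + 5*I*√8061) ≈ 157.05 + 1.429*I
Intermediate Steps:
s = 5*I*√8061 (s = 5*√(-18344 + 10283) = 5*√(-8061) = 5*(I*√8061) = 5*I*√8061 ≈ 448.92*I)
√(24662 + s) = √(24662 + 5*I*√8061)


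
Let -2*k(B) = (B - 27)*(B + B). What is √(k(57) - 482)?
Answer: 4*I*√137 ≈ 46.819*I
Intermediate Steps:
k(B) = -B*(-27 + B) (k(B) = -(B - 27)*(B + B)/2 = -(-27 + B)*2*B/2 = -B*(-27 + B))
√(k(57) - 482) = √(57*(27 - 1*57) - 482) = √(57*(27 - 57) - 482) = √(57*(-30) - 482) = √(-1710 - 482) = √(-2192) = 4*I*√137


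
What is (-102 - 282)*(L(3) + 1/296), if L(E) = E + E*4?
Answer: -213168/37 ≈ -5761.3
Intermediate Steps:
L(E) = 5*E (L(E) = E + 4*E = 5*E)
(-102 - 282)*(L(3) + 1/296) = (-102 - 282)*(5*3 + 1/296) = -384*(15 + 1/296) = -384*4441/296 = -213168/37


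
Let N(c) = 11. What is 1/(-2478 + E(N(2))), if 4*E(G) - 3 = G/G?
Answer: -1/2477 ≈ -0.00040371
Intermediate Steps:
E(G) = 1 (E(G) = 3/4 + (G/G)/4 = 3/4 + (1/4)*1 = 3/4 + 1/4 = 1)
1/(-2478 + E(N(2))) = 1/(-2478 + 1) = 1/(-2477) = -1/2477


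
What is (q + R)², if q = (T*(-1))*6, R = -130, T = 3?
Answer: 21904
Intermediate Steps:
q = -18 (q = (3*(-1))*6 = -3*6 = -18)
(q + R)² = (-18 - 130)² = (-148)² = 21904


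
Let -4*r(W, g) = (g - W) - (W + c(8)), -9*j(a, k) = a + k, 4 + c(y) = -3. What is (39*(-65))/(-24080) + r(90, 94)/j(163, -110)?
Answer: -829173/255248 ≈ -3.2485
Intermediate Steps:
c(y) = -7 (c(y) = -4 - 3 = -7)
j(a, k) = -a/9 - k/9 (j(a, k) = -(a + k)/9 = -a/9 - k/9)
r(W, g) = -7/4 + W/2 - g/4 (r(W, g) = -((g - W) - (W - 7))/4 = -((g - W) - (-7 + W))/4 = -((g - W) + (7 - W))/4 = -(7 + g - 2*W)/4 = -7/4 + W/2 - g/4)
(39*(-65))/(-24080) + r(90, 94)/j(163, -110) = (39*(-65))/(-24080) + (-7/4 + (½)*90 - ¼*94)/(-⅑*163 - ⅑*(-110)) = -2535*(-1/24080) + (-7/4 + 45 - 47/2)/(-163/9 + 110/9) = 507/4816 + 79/(4*(-53/9)) = 507/4816 + (79/4)*(-9/53) = 507/4816 - 711/212 = -829173/255248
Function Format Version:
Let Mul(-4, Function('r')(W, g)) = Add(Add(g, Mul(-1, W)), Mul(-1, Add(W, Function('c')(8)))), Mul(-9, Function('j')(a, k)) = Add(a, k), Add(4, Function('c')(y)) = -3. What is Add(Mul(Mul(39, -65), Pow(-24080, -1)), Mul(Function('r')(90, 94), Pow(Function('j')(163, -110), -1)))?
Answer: Rational(-829173, 255248) ≈ -3.2485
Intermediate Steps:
Function('c')(y) = -7 (Function('c')(y) = Add(-4, -3) = -7)
Function('j')(a, k) = Add(Mul(Rational(-1, 9), a), Mul(Rational(-1, 9), k)) (Function('j')(a, k) = Mul(Rational(-1, 9), Add(a, k)) = Add(Mul(Rational(-1, 9), a), Mul(Rational(-1, 9), k)))
Function('r')(W, g) = Add(Rational(-7, 4), Mul(Rational(1, 2), W), Mul(Rational(-1, 4), g)) (Function('r')(W, g) = Mul(Rational(-1, 4), Add(Add(g, Mul(-1, W)), Mul(-1, Add(W, -7)))) = Mul(Rational(-1, 4), Add(Add(g, Mul(-1, W)), Mul(-1, Add(-7, W)))) = Mul(Rational(-1, 4), Add(Add(g, Mul(-1, W)), Add(7, Mul(-1, W)))) = Mul(Rational(-1, 4), Add(7, g, Mul(-2, W))) = Add(Rational(-7, 4), Mul(Rational(1, 2), W), Mul(Rational(-1, 4), g)))
Add(Mul(Mul(39, -65), Pow(-24080, -1)), Mul(Function('r')(90, 94), Pow(Function('j')(163, -110), -1))) = Add(Mul(Mul(39, -65), Pow(-24080, -1)), Mul(Add(Rational(-7, 4), Mul(Rational(1, 2), 90), Mul(Rational(-1, 4), 94)), Pow(Add(Mul(Rational(-1, 9), 163), Mul(Rational(-1, 9), -110)), -1))) = Add(Mul(-2535, Rational(-1, 24080)), Mul(Add(Rational(-7, 4), 45, Rational(-47, 2)), Pow(Add(Rational(-163, 9), Rational(110, 9)), -1))) = Add(Rational(507, 4816), Mul(Rational(79, 4), Pow(Rational(-53, 9), -1))) = Add(Rational(507, 4816), Mul(Rational(79, 4), Rational(-9, 53))) = Add(Rational(507, 4816), Rational(-711, 212)) = Rational(-829173, 255248)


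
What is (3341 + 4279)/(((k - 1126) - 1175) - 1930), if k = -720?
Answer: -7620/4951 ≈ -1.5391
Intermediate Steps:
(3341 + 4279)/(((k - 1126) - 1175) - 1930) = (3341 + 4279)/(((-720 - 1126) - 1175) - 1930) = 7620/((-1846 - 1175) - 1930) = 7620/(-3021 - 1930) = 7620/(-4951) = 7620*(-1/4951) = -7620/4951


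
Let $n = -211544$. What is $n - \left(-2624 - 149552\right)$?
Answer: $-59368$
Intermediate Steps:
$n - \left(-2624 - 149552\right) = -211544 - \left(-2624 - 149552\right) = -211544 - -152176 = -211544 + 152176 = -59368$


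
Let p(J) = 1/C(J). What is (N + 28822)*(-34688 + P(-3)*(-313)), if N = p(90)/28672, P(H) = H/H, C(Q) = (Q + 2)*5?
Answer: -13305168719251641/13189120 ≈ -1.0088e+9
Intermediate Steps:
C(Q) = 10 + 5*Q (C(Q) = (2 + Q)*5 = 10 + 5*Q)
p(J) = 1/(10 + 5*J)
P(H) = 1
N = 1/13189120 (N = (1/(5*(2 + 90)))/28672 = ((⅕)/92)*(1/28672) = ((⅕)*(1/92))*(1/28672) = (1/460)*(1/28672) = 1/13189120 ≈ 7.5820e-8)
(N + 28822)*(-34688 + P(-3)*(-313)) = (1/13189120 + 28822)*(-34688 + 1*(-313)) = 380136816641*(-34688 - 313)/13189120 = (380136816641/13189120)*(-35001) = -13305168719251641/13189120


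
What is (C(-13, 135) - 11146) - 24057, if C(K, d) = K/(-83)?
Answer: -2921836/83 ≈ -35203.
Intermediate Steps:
C(K, d) = -K/83 (C(K, d) = K*(-1/83) = -K/83)
(C(-13, 135) - 11146) - 24057 = (-1/83*(-13) - 11146) - 24057 = (13/83 - 11146) - 24057 = -925105/83 - 24057 = -2921836/83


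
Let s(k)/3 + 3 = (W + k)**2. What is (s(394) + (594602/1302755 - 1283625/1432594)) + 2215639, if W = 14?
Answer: 5067096314008343053/1866318996470 ≈ 2.7150e+6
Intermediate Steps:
s(k) = -9 + 3*(14 + k)**2
(s(394) + (594602/1302755 - 1283625/1432594)) + 2215639 = ((-9 + 3*(14 + 394)**2) + (594602/1302755 - 1283625/1432594)) + 2215639 = ((-9 + 3*408**2) + (594602*(1/1302755) - 1283625*1/1432594)) + 2215639 = ((-9 + 3*166464) + (594602/1302755 - 1283625/1432594)) + 2215639 = ((-9 + 499392) - 820425629287/1866318996470) + 2215639 = (499383 - 820425629287/1866318996470) + 2215639 = 932007158988548723/1866318996470 + 2215639 = 5067096314008343053/1866318996470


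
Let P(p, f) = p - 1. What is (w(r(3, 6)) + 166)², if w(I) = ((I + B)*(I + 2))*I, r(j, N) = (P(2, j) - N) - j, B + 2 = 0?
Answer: 98596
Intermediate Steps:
P(p, f) = -1 + p
B = -2 (B = -2 + 0 = -2)
r(j, N) = 1 - N - j (r(j, N) = ((-1 + 2) - N) - j = (1 - N) - j = 1 - N - j)
w(I) = I*(-2 + I)*(2 + I) (w(I) = ((I - 2)*(I + 2))*I = ((-2 + I)*(2 + I))*I = I*(-2 + I)*(2 + I))
(w(r(3, 6)) + 166)² = ((1 - 1*6 - 1*3)*(-4 + (1 - 1*6 - 1*3)²) + 166)² = ((1 - 6 - 3)*(-4 + (1 - 6 - 3)²) + 166)² = (-8*(-4 + (-8)²) + 166)² = (-8*(-4 + 64) + 166)² = (-8*60 + 166)² = (-480 + 166)² = (-314)² = 98596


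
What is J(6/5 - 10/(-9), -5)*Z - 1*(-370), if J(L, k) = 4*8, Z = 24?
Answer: 1138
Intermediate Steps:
J(L, k) = 32
J(6/5 - 10/(-9), -5)*Z - 1*(-370) = 32*24 - 1*(-370) = 768 + 370 = 1138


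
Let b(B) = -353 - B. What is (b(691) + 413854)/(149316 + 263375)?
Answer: 412810/412691 ≈ 1.0003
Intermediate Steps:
(b(691) + 413854)/(149316 + 263375) = ((-353 - 1*691) + 413854)/(149316 + 263375) = ((-353 - 691) + 413854)/412691 = (-1044 + 413854)*(1/412691) = 412810*(1/412691) = 412810/412691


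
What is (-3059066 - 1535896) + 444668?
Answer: -4150294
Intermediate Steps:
(-3059066 - 1535896) + 444668 = -4594962 + 444668 = -4150294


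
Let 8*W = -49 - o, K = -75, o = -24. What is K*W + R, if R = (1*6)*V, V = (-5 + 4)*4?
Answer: 1683/8 ≈ 210.38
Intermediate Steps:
V = -4 (V = -1*4 = -4)
R = -24 (R = (1*6)*(-4) = 6*(-4) = -24)
W = -25/8 (W = (-49 - 1*(-24))/8 = (-49 + 24)/8 = (⅛)*(-25) = -25/8 ≈ -3.1250)
K*W + R = -75*(-25/8) - 24 = 1875/8 - 24 = 1683/8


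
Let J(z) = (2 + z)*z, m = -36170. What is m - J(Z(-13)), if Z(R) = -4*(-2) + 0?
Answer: -36250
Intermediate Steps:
Z(R) = 8 (Z(R) = 8 + 0 = 8)
J(z) = z*(2 + z)
m - J(Z(-13)) = -36170 - 8*(2 + 8) = -36170 - 8*10 = -36170 - 1*80 = -36170 - 80 = -36250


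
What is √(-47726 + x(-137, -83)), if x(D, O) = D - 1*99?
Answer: I*√47962 ≈ 219.0*I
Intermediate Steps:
x(D, O) = -99 + D (x(D, O) = D - 99 = -99 + D)
√(-47726 + x(-137, -83)) = √(-47726 + (-99 - 137)) = √(-47726 - 236) = √(-47962) = I*√47962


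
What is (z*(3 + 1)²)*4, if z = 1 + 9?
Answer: 640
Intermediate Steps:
z = 10
(z*(3 + 1)²)*4 = (10*(3 + 1)²)*4 = (10*4²)*4 = (10*16)*4 = 160*4 = 640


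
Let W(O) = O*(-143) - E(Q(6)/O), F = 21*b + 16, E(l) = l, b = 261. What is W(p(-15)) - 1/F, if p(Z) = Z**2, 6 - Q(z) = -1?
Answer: -39794883079/1236825 ≈ -32175.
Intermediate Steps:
Q(z) = 7 (Q(z) = 6 - 1*(-1) = 6 + 1 = 7)
F = 5497 (F = 21*261 + 16 = 5481 + 16 = 5497)
W(O) = -143*O - 7/O (W(O) = O*(-143) - 7/O = -143*O - 7/O)
W(p(-15)) - 1/F = (-143*(-15)**2 - 7/((-15)**2)) - 1/5497 = (-143*225 - 7/225) - 1*1/5497 = (-32175 - 7*1/225) - 1/5497 = (-32175 - 7/225) - 1/5497 = -7239382/225 - 1/5497 = -39794883079/1236825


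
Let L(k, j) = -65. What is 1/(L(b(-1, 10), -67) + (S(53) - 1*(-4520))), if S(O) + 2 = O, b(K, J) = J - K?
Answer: 1/4506 ≈ 0.00022193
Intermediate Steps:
S(O) = -2 + O
1/(L(b(-1, 10), -67) + (S(53) - 1*(-4520))) = 1/(-65 + ((-2 + 53) - 1*(-4520))) = 1/(-65 + (51 + 4520)) = 1/(-65 + 4571) = 1/4506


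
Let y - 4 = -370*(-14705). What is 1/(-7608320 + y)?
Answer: -1/2167466 ≈ -4.6137e-7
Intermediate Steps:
y = 5440854 (y = 4 - 370*(-14705) = 4 + 5440850 = 5440854)
1/(-7608320 + y) = 1/(-7608320 + 5440854) = 1/(-2167466) = -1/2167466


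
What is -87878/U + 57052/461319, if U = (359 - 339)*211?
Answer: -20149515821/973383090 ≈ -20.701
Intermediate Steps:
U = 4220 (U = 20*211 = 4220)
-87878/U + 57052/461319 = -87878/4220 + 57052/461319 = -87878*1/4220 + 57052*(1/461319) = -43939/2110 + 57052/461319 = -20149515821/973383090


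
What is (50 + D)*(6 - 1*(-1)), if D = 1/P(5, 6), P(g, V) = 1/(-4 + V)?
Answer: 364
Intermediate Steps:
D = 2 (D = 1/(1/(-4 + 6)) = 1/(1/2) = 2)
(50 + D)*(6 - 1*(-1)) = (50 + 2)*(6 - 1*(-1)) = 52*(6 + 1) = 52*7 = 364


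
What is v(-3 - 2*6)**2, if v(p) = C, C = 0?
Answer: 0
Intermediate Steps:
v(p) = 0
v(-3 - 2*6)**2 = 0**2 = 0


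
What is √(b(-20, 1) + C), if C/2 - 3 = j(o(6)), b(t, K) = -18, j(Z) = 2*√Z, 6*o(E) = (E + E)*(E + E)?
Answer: 2*√(-3 + 2*√6) ≈ 2.7561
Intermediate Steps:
o(E) = 2*E²/3 (o(E) = ((E + E)*(E + E))/6 = ((2*E)*(2*E))/6 = (4*E²)/6 = 2*E²/3)
C = 6 + 8*√6 (C = 6 + 2*(2*√((⅔)*6²)) = 6 + 2*(2*√((⅔)*36)) = 6 + 2*(2*√24) = 6 + 2*(2*(2*√6)) = 6 + 2*(4*√6) = 6 + 8*√6 ≈ 25.596)
√(b(-20, 1) + C) = √(-18 + (6 + 8*√6)) = √(-12 + 8*√6)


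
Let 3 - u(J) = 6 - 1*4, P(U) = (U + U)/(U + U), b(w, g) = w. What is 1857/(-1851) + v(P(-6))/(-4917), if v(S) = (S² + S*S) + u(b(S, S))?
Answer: -1015158/1011263 ≈ -1.0039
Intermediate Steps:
P(U) = 1 (P(U) = (2*U)/((2*U)) = (2*U)*(1/(2*U)) = 1)
u(J) = 1 (u(J) = 3 - (6 - 1*4) = 3 - (6 - 4) = 3 - 1*2 = 3 - 2 = 1)
v(S) = 1 + 2*S² (v(S) = (S² + S*S) + 1 = (S² + S²) + 1 = 2*S² + 1 = 1 + 2*S²)
1857/(-1851) + v(P(-6))/(-4917) = 1857/(-1851) + (1 + 2*1²)/(-4917) = 1857*(-1/1851) + (1 + 2*1)*(-1/4917) = -619/617 + (1 + 2)*(-1/4917) = -619/617 + 3*(-1/4917) = -619/617 - 1/1639 = -1015158/1011263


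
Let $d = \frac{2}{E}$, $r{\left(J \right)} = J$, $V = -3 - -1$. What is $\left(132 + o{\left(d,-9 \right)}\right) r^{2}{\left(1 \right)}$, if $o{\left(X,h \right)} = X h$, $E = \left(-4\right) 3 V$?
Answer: $\frac{525}{4} \approx 131.25$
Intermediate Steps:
$V = -2$ ($V = -3 + 1 = -2$)
$E = 24$ ($E = \left(-4\right) 3 \left(-2\right) = \left(-12\right) \left(-2\right) = 24$)
$d = \frac{1}{12}$ ($d = \frac{2}{24} = 2 \cdot \frac{1}{24} = \frac{1}{12} \approx 0.083333$)
$\left(132 + o{\left(d,-9 \right)}\right) r^{2}{\left(1 \right)} = \left(132 + \frac{1}{12} \left(-9\right)\right) 1^{2} = \left(132 - \frac{3}{4}\right) 1 = \frac{525}{4} \cdot 1 = \frac{525}{4}$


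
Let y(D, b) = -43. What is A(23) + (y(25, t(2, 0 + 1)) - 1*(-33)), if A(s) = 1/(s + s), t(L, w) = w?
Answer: -459/46 ≈ -9.9783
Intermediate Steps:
A(s) = 1/(2*s)
A(23) + (y(25, t(2, 0 + 1)) - 1*(-33)) = (½)/23 + (-43 - 1*(-33)) = (½)*(1/23) + (-43 + 33) = 1/46 - 10 = -459/46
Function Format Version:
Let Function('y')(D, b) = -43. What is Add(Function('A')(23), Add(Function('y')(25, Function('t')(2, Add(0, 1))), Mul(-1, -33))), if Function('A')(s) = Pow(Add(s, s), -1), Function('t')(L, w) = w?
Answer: Rational(-459, 46) ≈ -9.9783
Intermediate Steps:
Function('A')(s) = Mul(Rational(1, 2), Pow(s, -1)) (Function('A')(s) = Pow(Mul(2, s), -1) = Mul(Rational(1, 2), Pow(s, -1)))
Add(Function('A')(23), Add(Function('y')(25, Function('t')(2, Add(0, 1))), Mul(-1, -33))) = Add(Mul(Rational(1, 2), Pow(23, -1)), Add(-43, Mul(-1, -33))) = Add(Mul(Rational(1, 2), Rational(1, 23)), Add(-43, 33)) = Add(Rational(1, 46), -10) = Rational(-459, 46)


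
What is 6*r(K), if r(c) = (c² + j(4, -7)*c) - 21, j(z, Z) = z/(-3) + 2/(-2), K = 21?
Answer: 2226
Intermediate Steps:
j(z, Z) = -1 - z/3 (j(z, Z) = z*(-⅓) + 2*(-½) = -z/3 - 1 = -1 - z/3)
r(c) = -21 + c² - 7*c/3 (r(c) = (c² + (-1 - ⅓*4)*c) - 21 = (c² + (-1 - 4/3)*c) - 21 = (c² - 7*c/3) - 21 = -21 + c² - 7*c/3)
6*r(K) = 6*(-21 + 21² - 7/3*21) = 6*(-21 + 441 - 49) = 6*371 = 2226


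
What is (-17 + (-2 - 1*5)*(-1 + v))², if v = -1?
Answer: 9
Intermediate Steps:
(-17 + (-2 - 1*5)*(-1 + v))² = (-17 + (-2 - 1*5)*(-1 - 1))² = (-17 + (-2 - 5)*(-2))² = (-17 - 7*(-2))² = (-17 + 14)² = (-3)² = 9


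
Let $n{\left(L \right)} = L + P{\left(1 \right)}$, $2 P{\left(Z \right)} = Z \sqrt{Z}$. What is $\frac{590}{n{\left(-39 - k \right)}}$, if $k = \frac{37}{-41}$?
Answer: $- \frac{48380}{3083} \approx -15.693$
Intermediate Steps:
$P{\left(Z \right)} = \frac{Z^{\frac{3}{2}}}{2}$ ($P{\left(Z \right)} = \frac{Z \sqrt{Z}}{2} = \frac{Z^{\frac{3}{2}}}{2}$)
$k = - \frac{37}{41}$ ($k = 37 \left(- \frac{1}{41}\right) = - \frac{37}{41} \approx -0.90244$)
$n{\left(L \right)} = \frac{1}{2} + L$ ($n{\left(L \right)} = L + \frac{1^{\frac{3}{2}}}{2} = L + \frac{1}{2} \cdot 1 = L + \frac{1}{2} = \frac{1}{2} + L$)
$\frac{590}{n{\left(-39 - k \right)}} = \frac{590}{\frac{1}{2} - \frac{1562}{41}} = \frac{590}{- \frac{3083}{82}} = 590 \left(- \frac{82}{3083}\right) = - \frac{48380}{3083}$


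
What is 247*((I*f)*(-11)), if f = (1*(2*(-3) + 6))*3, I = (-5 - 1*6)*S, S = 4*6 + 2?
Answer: 0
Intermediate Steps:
S = 26 (S = 24 + 2 = 26)
I = -286 (I = (-5 - 1*6)*26 = (-5 - 6)*26 = -11*26 = -286)
f = 0 (f = (1*(-6 + 6))*3 = (1*0)*3 = 0*3 = 0)
247*((I*f)*(-11)) = 247*(-286*0*(-11)) = 247*(0*(-11)) = 247*0 = 0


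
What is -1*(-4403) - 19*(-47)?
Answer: 5296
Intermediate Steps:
-1*(-4403) - 19*(-47) = 4403 + 893 = 5296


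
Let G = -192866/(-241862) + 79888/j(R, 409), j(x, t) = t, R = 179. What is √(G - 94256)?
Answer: I*√230105136155382438621/49460779 ≈ 306.69*I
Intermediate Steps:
G = 9700376825/49460779 (G = -192866/(-241862) + 79888/409 = -192866*(-1/241862) + 79888*(1/409) = 96433/120931 + 79888/409 = 9700376825/49460779 ≈ 196.12)
√(G - 94256) = √(9700376825/49460779 - 94256) = √(-4652274808599/49460779) = I*√230105136155382438621/49460779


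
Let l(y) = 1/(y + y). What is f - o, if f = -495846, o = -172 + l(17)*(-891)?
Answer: -16852025/34 ≈ -4.9565e+5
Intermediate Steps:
l(y) = 1/(2*y)
o = -6739/34 (o = -172 + ((½)/17)*(-891) = -172 + ((½)*(1/17))*(-891) = -172 + (1/34)*(-891) = -172 - 891/34 = -6739/34 ≈ -198.21)
f - o = -495846 - 1*(-6739/34) = -495846 + 6739/34 = -16852025/34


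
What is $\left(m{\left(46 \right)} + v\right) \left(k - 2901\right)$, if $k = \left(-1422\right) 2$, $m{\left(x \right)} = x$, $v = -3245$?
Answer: $18378255$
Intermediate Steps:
$k = -2844$
$\left(m{\left(46 \right)} + v\right) \left(k - 2901\right) = \left(46 - 3245\right) \left(-2844 - 2901\right) = \left(-3199\right) \left(-5745\right) = 18378255$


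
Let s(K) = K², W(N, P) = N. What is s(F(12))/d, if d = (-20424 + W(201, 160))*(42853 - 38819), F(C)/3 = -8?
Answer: -32/4532199 ≈ -7.0606e-6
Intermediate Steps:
F(C) = -24 (F(C) = 3*(-8) = -24)
d = -81579582 (d = (-20424 + 201)*(42853 - 38819) = -20223*4034 = -81579582)
s(F(12))/d = (-24)²/(-81579582) = 576*(-1/81579582) = -32/4532199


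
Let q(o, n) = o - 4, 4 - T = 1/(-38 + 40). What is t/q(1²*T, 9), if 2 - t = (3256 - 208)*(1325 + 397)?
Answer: 10497308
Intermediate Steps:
t = -5248654 (t = 2 - (3256 - 208)*(1325 + 397) = 2 - 3048*1722 = 2 - 1*5248656 = 2 - 5248656 = -5248654)
T = 7/2 (T = 4 - 1/(-38 + 40) = 4 - 1/2 = 4 - 1*½ = 4 - ½ = 7/2 ≈ 3.5000)
q(o, n) = -4 + o
t/q(1²*T, 9) = -5248654/(-4 + 1²*(7/2)) = -5248654/(-4 + 1*(7/2)) = -5248654/(-4 + 7/2) = -5248654/(-½) = -5248654*(-2) = 10497308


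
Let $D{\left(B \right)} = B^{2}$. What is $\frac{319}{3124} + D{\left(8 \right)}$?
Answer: $\frac{18205}{284} \approx 64.102$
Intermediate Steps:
$\frac{319}{3124} + D{\left(8 \right)} = \frac{319}{3124} + 8^{2} = 319 \cdot \frac{1}{3124} + 64 = \frac{29}{284} + 64 = \frac{18205}{284}$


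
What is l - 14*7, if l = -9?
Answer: -107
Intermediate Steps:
l - 14*7 = -9 - 14*7 = -9 - 98 = -107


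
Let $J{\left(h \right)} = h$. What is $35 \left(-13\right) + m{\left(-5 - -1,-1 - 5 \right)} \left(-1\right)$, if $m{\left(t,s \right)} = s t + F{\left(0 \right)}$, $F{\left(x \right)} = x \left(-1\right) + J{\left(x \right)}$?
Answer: $-479$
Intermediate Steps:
$F{\left(x \right)} = 0$ ($F{\left(x \right)} = x \left(-1\right) + x = - x + x = 0$)
$m{\left(t,s \right)} = s t$ ($m{\left(t,s \right)} = s t + 0 = s t$)
$35 \left(-13\right) + m{\left(-5 - -1,-1 - 5 \right)} \left(-1\right) = 35 \left(-13\right) + \left(-1 - 5\right) \left(-5 - -1\right) \left(-1\right) = -455 + - 6 \left(-5 + 1\right) \left(-1\right) = -455 + \left(-6\right) \left(-4\right) \left(-1\right) = -455 + 24 \left(-1\right) = -455 - 24 = -479$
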